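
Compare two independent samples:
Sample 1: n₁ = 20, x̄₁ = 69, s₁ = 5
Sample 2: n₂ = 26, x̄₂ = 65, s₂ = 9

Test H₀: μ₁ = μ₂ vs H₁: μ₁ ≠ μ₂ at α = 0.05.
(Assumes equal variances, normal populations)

Answer: t = 1.7842, fail to reject H₀

Derivation:
Pooled variance: s²_p = [19×5² + 25×9²]/(44) = 56.8182
s_p = 7.5378
SE = s_p×√(1/n₁ + 1/n₂) = 7.5378×√(1/20 + 1/26) = 2.2419
t = (x̄₁ - x̄₂)/SE = (69 - 65)/2.2419 = 1.7842
df = 44, t-critical = ±2.015
Decision: fail to reject H₀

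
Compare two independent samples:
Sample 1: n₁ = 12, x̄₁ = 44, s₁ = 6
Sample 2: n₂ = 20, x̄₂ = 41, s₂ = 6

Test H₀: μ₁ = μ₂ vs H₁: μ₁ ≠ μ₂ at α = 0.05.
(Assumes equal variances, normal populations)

Pooled variance: s²_p = [11×6² + 19×6²]/(30) = 36.0000
s_p = 6.0000
SE = s_p×√(1/n₁ + 1/n₂) = 6.0000×√(1/12 + 1/20) = 2.1909
t = (x̄₁ - x̄₂)/SE = (44 - 41)/2.1909 = 1.3693
df = 30, t-critical = ±2.042
Decision: fail to reject H₀

Answer: t = 1.3693, fail to reject H₀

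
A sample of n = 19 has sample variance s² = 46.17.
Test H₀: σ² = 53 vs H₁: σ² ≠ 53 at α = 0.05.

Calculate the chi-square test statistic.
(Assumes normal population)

Answer: χ² = 15.6804, fail to reject H₀

Derivation:
df = n - 1 = 18
χ² = (n-1)s²/σ₀² = 18×46.17/53 = 15.6804
Critical values: χ²_{0.975,18} = 8.231, χ²_{0.025,18} = 31.526
Rejection region: χ² < 8.231 or χ² > 31.526
Decision: fail to reject H₀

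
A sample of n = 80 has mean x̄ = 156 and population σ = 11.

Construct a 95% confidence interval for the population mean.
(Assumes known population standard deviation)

Confidence level: 95%, α = 0.05
z_0.025 = 1.960
SE = σ/√n = 11/√80 = 1.2298
Margin of error = 1.960 × 1.2298 = 2.4104
CI: x̄ ± margin = 156 ± 2.4104
CI: (153.5896, 158.4104)

Answer: (153.5896, 158.4104)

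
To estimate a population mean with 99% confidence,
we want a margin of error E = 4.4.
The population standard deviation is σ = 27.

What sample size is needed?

Answer: n = 250

Derivation:
z_0.005 = 2.576
n = (z×σ/E)² = (2.576×27/4.4)²
n = 249.8699
Round up: n = 250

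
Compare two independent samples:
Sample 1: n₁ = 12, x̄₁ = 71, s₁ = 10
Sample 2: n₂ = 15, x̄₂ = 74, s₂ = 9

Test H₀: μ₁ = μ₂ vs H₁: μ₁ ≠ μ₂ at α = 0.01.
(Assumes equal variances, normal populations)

Pooled variance: s²_p = [11×10² + 14×9²]/(25) = 89.3600
s_p = 9.4530
SE = s_p×√(1/n₁ + 1/n₂) = 9.4530×√(1/12 + 1/15) = 3.6611
t = (x̄₁ - x̄₂)/SE = (71 - 74)/3.6611 = -0.8194
df = 25, t-critical = ±2.787
Decision: fail to reject H₀

Answer: t = -0.8194, fail to reject H₀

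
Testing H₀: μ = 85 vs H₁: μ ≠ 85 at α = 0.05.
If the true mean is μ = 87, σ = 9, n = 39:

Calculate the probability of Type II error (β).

SE = σ/√n = 9/√39 = 1.4412
Critical values: μ₀ ± z_0.025×SE = 85 ± 1.960×1.4412
Acceptance region: (82.1752, 87.8248)
Under H₁ (μ = 87): z_high = (87.8248 - 87)/1.4412 = 0.5723, z_low = (82.1752 - 87)/1.4412 = -3.3478
β = P(not reject | H₁) = Φ(0.5723) - Φ(-3.3478) ≈ 0.7160

Answer: β ≈ 0.7160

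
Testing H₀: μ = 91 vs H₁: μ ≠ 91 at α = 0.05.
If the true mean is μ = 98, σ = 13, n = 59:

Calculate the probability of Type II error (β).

Answer: β ≈ 0.0148

Derivation:
SE = σ/√n = 13/√59 = 1.6925
Critical values: μ₀ ± z_0.025×SE = 91 ± 1.960×1.6925
Acceptance region: (87.6827, 94.3173)
Under H₁ (μ = 98): z_high = (94.3173 - 98)/1.6925 = -2.1759, z_low = (87.6827 - 98)/1.6925 = -6.0959
β = P(not reject | H₁) = Φ(-2.1759) - Φ(-6.0959) ≈ 0.0148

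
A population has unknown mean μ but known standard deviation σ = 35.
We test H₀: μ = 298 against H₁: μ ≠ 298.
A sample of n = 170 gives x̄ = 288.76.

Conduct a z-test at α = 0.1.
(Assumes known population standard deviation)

Standard error: SE = σ/√n = 35/√170 = 2.6844
z-statistic: z = (x̄ - μ₀)/SE = (288.76 - 298)/2.6844 = -3.4421
Critical value: ±1.645
p-value = 0.0006
Decision: reject H₀

Answer: z = -3.4421, reject H₀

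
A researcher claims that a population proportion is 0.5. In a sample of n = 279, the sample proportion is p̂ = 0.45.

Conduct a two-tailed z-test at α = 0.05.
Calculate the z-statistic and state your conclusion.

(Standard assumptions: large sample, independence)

H₀: p = 0.5, H₁: p ≠ 0.5
Standard error: SE = √(p₀(1-p₀)/n) = √(0.5×0.5/279) = 0.029934
z-statistic: z = (p̂ - p₀)/SE = (0.45 - 0.5)/0.029934 = -1.6703
Critical value: z_0.025 = ±1.960
p-value = 0.0949
Decision: fail to reject H₀ at α = 0.05

Answer: z = -1.6703, fail to reject H₀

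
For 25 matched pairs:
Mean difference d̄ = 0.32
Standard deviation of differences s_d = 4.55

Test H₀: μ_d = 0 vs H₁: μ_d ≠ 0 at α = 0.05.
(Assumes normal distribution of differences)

df = n - 1 = 24
SE = s_d/√n = 4.55/√25 = 0.9100
t = d̄/SE = 0.32/0.9100 = 0.3516
Critical value: t_{0.025,24} = ±2.064
p-value ≈ 0.7282
Decision: fail to reject H₀

Answer: t = 0.3516, fail to reject H₀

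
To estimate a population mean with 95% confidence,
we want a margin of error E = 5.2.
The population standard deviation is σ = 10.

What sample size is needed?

z_0.025 = 1.960
n = (z×σ/E)² = (1.960×10/5.2)²
n = 14.2071
Round up: n = 15

Answer: n = 15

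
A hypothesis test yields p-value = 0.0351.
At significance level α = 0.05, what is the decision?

Answer: reject H₀

Derivation:
Compare p-value to α:
0.0351 < 0.05
Decision: reject H₀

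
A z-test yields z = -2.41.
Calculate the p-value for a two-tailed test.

Answer: p-value ≈ 0.0160

Derivation:
For z = -2.41:
p = 2×P(Z > |-2.41|) = 2×(1 - Φ(2.41)) = 0.0160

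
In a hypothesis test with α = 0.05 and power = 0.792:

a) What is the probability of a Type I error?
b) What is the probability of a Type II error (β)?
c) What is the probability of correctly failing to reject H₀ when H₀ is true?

Answer: a) 0.05, b) 0.208, c) 0.95

Derivation:
a) Type I error probability = α = 0.05
b) Power = P(reject H₀ | H₁ true) = 1 - β = 0.792, so Type II error probability = β = 1 - Power = 0.208
c) P(fail to reject H₀ | H₀ true) = 1 - α = 0.95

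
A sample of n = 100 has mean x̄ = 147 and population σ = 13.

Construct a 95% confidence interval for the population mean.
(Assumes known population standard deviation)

Confidence level: 95%, α = 0.05
z_0.025 = 1.960
SE = σ/√n = 13/√100 = 1.3000
Margin of error = 1.960 × 1.3000 = 2.5480
CI: x̄ ± margin = 147 ± 2.5480
CI: (144.4520, 149.5480)

Answer: (144.4520, 149.5480)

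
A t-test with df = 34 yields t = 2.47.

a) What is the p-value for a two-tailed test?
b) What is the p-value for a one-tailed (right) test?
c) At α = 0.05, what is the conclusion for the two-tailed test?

Answer: a) 0.0187, b) 0.0093, c) reject H₀

Derivation:
Using t-distribution with df = 34:
a) Two-tailed: p = 2×P(T > 2.47) = 0.0187
b) One-tailed: p = P(T > 2.47) = 0.0093
c) 0.0187 < 0.05, reject H₀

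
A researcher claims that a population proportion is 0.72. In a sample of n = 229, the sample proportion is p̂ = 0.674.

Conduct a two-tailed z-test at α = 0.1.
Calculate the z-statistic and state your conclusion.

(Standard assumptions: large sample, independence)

Answer: z = -1.5503, fail to reject H₀

Derivation:
H₀: p = 0.72, H₁: p ≠ 0.72
Standard error: SE = √(p₀(1-p₀)/n) = √(0.72×0.28/229) = 0.029671
z-statistic: z = (p̂ - p₀)/SE = (0.674 - 0.72)/0.029671 = -1.5503
Critical value: z_0.05 = ±1.645
p-value = 0.1211
Decision: fail to reject H₀ at α = 0.1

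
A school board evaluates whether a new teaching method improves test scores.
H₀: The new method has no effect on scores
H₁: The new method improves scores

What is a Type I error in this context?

Answer: Concluding the new method improves scores when it actually doesn't

Derivation:
Type I error (α): Rejecting H₀ when H₀ is true
Type II error (β): Failing to reject H₀ when H₁ is true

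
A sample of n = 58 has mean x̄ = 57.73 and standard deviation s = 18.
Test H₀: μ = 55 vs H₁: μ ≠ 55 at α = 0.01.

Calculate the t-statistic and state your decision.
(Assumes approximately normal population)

df = n - 1 = 57
SE = s/√n = 18/√58 = 2.3635
t = (x̄ - μ₀)/SE = (57.73 - 55)/2.3635 = 1.1551
Critical value: t_{0.005,57} = ±2.665
p-value ≈ 0.2529
Decision: fail to reject H₀

Answer: t = 1.1551, fail to reject H₀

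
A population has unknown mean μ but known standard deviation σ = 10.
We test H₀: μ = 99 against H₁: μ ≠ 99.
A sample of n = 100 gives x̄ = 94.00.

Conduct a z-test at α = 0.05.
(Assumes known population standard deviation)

Answer: z = -5.0000, reject H₀

Derivation:
Standard error: SE = σ/√n = 10/√100 = 1.0000
z-statistic: z = (x̄ - μ₀)/SE = (94.00 - 99)/1.0000 = -5.0000
Critical value: ±1.960
p-value < 0.0001
Decision: reject H₀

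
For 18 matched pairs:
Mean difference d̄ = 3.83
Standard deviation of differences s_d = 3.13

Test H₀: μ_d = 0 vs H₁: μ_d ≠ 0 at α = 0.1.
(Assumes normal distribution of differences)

Answer: t = 5.1918, reject H₀

Derivation:
df = n - 1 = 17
SE = s_d/√n = 3.13/√18 = 0.7377
t = d̄/SE = 3.83/0.7377 = 5.1918
Critical value: t_{0.05,17} = ±1.740
p-value ≈ 0.0001
Decision: reject H₀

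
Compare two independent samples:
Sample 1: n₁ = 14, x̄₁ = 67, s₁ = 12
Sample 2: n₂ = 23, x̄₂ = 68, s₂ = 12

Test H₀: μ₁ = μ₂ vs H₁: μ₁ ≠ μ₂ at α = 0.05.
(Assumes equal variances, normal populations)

Pooled variance: s²_p = [13×12² + 22×12²]/(35) = 144.0000
s_p = 12.0000
SE = s_p×√(1/n₁ + 1/n₂) = 12.0000×√(1/14 + 1/23) = 4.0677
t = (x̄₁ - x̄₂)/SE = (67 - 68)/4.0677 = -0.2458
df = 35, t-critical = ±2.030
Decision: fail to reject H₀

Answer: t = -0.2458, fail to reject H₀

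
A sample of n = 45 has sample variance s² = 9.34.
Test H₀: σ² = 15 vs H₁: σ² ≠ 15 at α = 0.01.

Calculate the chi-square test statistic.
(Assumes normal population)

Answer: χ² = 27.3973, fail to reject H₀

Derivation:
df = n - 1 = 44
χ² = (n-1)s²/σ₀² = 44×9.34/15 = 27.3973
Critical values: χ²_{0.995,44} = 23.584, χ²_{0.005,44} = 71.893
Rejection region: χ² < 23.584 or χ² > 71.893
Decision: fail to reject H₀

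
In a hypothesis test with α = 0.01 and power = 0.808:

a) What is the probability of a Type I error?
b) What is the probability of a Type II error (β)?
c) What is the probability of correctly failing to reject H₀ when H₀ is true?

Answer: a) 0.01, b) 0.192, c) 0.99

Derivation:
a) Type I error probability = α = 0.01
b) Power = P(reject H₀ | H₁ true) = 1 - β = 0.808, so Type II error probability = β = 1 - Power = 0.192
c) P(fail to reject H₀ | H₀ true) = 1 - α = 0.99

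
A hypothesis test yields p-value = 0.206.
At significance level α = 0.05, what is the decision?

Answer: fail to reject H₀

Derivation:
Compare p-value to α:
0.206 ≥ 0.05
Decision: fail to reject H₀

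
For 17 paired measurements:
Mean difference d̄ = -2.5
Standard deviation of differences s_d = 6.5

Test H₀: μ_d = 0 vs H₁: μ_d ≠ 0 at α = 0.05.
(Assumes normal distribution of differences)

Answer: t = -1.5858, fail to reject H₀

Derivation:
df = n - 1 = 16
SE = s_d/√n = 6.5/√17 = 1.5765
t = d̄/SE = -2.5/1.5765 = -1.5858
Critical value: t_{0.025,16} = ±2.120
p-value ≈ 0.1323
Decision: fail to reject H₀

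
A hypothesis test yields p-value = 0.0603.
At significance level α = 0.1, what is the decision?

Compare p-value to α:
0.0603 < 0.1
Decision: reject H₀

Answer: reject H₀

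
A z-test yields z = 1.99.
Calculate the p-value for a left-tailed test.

For z = 1.99:
p = P(Z < 1.99) = Φ(1.99) = 0.9767

Answer: p-value ≈ 0.9767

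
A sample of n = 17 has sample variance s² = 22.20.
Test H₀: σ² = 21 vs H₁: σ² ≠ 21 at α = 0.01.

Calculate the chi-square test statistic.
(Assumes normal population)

Answer: χ² = 16.9143, fail to reject H₀

Derivation:
df = n - 1 = 16
χ² = (n-1)s²/σ₀² = 16×22.20/21 = 16.9143
Critical values: χ²_{0.995,16} = 5.142, χ²_{0.005,16} = 34.267
Rejection region: χ² < 5.142 or χ² > 34.267
Decision: fail to reject H₀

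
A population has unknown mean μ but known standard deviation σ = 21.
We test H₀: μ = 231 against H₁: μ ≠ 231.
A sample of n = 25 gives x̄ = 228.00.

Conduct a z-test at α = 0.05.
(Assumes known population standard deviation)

Standard error: SE = σ/√n = 21/√25 = 4.2000
z-statistic: z = (x̄ - μ₀)/SE = (228.00 - 231)/4.2000 = -0.7143
Critical value: ±1.960
p-value = 0.4750
Decision: fail to reject H₀

Answer: z = -0.7143, fail to reject H₀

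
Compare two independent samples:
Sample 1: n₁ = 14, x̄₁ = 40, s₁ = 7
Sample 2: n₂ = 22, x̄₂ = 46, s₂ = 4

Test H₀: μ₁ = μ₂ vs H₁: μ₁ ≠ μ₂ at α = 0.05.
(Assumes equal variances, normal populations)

Answer: t = -3.2807, reject H₀

Derivation:
Pooled variance: s²_p = [13×7² + 21×4²]/(34) = 28.6176
s_p = 5.3495
SE = s_p×√(1/n₁ + 1/n₂) = 5.3495×√(1/14 + 1/22) = 1.8289
t = (x̄₁ - x̄₂)/SE = (40 - 46)/1.8289 = -3.2807
df = 34, t-critical = ±2.032
Decision: reject H₀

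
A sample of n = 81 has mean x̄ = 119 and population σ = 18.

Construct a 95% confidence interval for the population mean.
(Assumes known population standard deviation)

Answer: (115.0800, 122.9200)

Derivation:
Confidence level: 95%, α = 0.05
z_0.025 = 1.960
SE = σ/√n = 18/√81 = 2.0000
Margin of error = 1.960 × 2.0000 = 3.9200
CI: x̄ ± margin = 119 ± 3.9200
CI: (115.0800, 122.9200)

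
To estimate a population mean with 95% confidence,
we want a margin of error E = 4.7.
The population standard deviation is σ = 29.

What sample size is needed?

z_0.025 = 1.960
n = (z×σ/E)² = (1.960×29/4.7)²
n = 146.2556
Round up: n = 147

Answer: n = 147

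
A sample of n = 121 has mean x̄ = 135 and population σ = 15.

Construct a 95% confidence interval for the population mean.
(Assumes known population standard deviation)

Confidence level: 95%, α = 0.05
z_0.025 = 1.960
SE = σ/√n = 15/√121 = 1.3636
Margin of error = 1.960 × 1.3636 = 2.6727
CI: x̄ ± margin = 135 ± 2.6727
CI: (132.3273, 137.6727)

Answer: (132.3273, 137.6727)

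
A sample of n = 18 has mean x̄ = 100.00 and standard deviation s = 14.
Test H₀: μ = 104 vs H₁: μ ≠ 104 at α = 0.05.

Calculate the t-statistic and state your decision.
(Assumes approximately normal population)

df = n - 1 = 17
SE = s/√n = 14/√18 = 3.2998
t = (x̄ - μ₀)/SE = (100.00 - 104)/3.2998 = -1.2122
Critical value: t_{0.025,17} = ±2.110
p-value ≈ 0.2420
Decision: fail to reject H₀

Answer: t = -1.2122, fail to reject H₀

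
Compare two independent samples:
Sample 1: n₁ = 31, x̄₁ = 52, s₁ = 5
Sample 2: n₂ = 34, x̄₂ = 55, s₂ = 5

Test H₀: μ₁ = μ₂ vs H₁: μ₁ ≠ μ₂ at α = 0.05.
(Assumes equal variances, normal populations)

Pooled variance: s²_p = [30×5² + 33×5²]/(63) = 25.0000
s_p = 5.0000
SE = s_p×√(1/n₁ + 1/n₂) = 5.0000×√(1/31 + 1/34) = 1.2417
t = (x̄₁ - x̄₂)/SE = (52 - 55)/1.2417 = -2.4160
df = 63, t-critical = ±1.998
Decision: reject H₀

Answer: t = -2.4160, reject H₀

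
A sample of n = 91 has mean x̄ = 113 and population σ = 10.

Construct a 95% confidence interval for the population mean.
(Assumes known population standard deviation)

Confidence level: 95%, α = 0.05
z_0.025 = 1.960
SE = σ/√n = 10/√91 = 1.0483
Margin of error = 1.960 × 1.0483 = 2.0547
CI: x̄ ± margin = 113 ± 2.0547
CI: (110.9453, 115.0547)

Answer: (110.9453, 115.0547)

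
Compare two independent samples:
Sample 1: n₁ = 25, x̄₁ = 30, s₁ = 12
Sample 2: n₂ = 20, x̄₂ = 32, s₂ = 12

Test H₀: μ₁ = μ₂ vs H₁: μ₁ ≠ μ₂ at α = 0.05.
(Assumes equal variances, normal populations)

Answer: t = -0.5556, fail to reject H₀

Derivation:
Pooled variance: s²_p = [24×12² + 19×12²]/(43) = 144.0000
s_p = 12.0000
SE = s_p×√(1/n₁ + 1/n₂) = 12.0000×√(1/25 + 1/20) = 3.6000
t = (x̄₁ - x̄₂)/SE = (30 - 32)/3.6000 = -0.5556
df = 43, t-critical = ±2.017
Decision: fail to reject H₀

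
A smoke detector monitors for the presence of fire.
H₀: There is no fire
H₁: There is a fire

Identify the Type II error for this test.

Type I error (α): Rejecting H₀ when H₀ is true
Type II error (β): Failing to reject H₀ when H₁ is true

Answer: The alarm fails to sound when there actually is a fire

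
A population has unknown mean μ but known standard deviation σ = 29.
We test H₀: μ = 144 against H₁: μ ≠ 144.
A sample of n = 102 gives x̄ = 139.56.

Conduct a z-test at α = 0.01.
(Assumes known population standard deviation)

Answer: z = -1.5463, fail to reject H₀

Derivation:
Standard error: SE = σ/√n = 29/√102 = 2.8714
z-statistic: z = (x̄ - μ₀)/SE = (139.56 - 144)/2.8714 = -1.5463
Critical value: ±2.576
p-value = 0.1220
Decision: fail to reject H₀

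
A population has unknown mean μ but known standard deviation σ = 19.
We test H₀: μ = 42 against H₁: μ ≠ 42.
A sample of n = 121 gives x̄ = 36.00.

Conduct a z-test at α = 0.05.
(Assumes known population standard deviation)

Answer: z = -3.4736, reject H₀

Derivation:
Standard error: SE = σ/√n = 19/√121 = 1.7273
z-statistic: z = (x̄ - μ₀)/SE = (36.00 - 42)/1.7273 = -3.4736
Critical value: ±1.960
p-value = 0.0005
Decision: reject H₀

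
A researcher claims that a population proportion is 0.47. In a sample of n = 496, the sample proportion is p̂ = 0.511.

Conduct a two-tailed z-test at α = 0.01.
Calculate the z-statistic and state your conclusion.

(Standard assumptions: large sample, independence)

Answer: z = 1.8295, fail to reject H₀

Derivation:
H₀: p = 0.47, H₁: p ≠ 0.47
Standard error: SE = √(p₀(1-p₀)/n) = √(0.47×0.53/496) = 0.022410
z-statistic: z = (p̂ - p₀)/SE = (0.511 - 0.47)/0.022410 = 1.8295
Critical value: z_0.005 = ±2.576
p-value = 0.0673
Decision: fail to reject H₀ at α = 0.01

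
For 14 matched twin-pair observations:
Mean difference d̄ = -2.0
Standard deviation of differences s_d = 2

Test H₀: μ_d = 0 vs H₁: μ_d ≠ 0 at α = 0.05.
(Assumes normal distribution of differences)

df = n - 1 = 13
SE = s_d/√n = 2/√14 = 0.5345
t = d̄/SE = -2.0/0.5345 = -3.7418
Critical value: t_{0.025,13} = ±2.160
p-value ≈ 0.0025
Decision: reject H₀

Answer: t = -3.7418, reject H₀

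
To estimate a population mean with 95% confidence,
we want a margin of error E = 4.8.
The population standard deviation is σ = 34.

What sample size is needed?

z_0.025 = 1.960
n = (z×σ/E)² = (1.960×34/4.8)²
n = 192.7469
Round up: n = 193

Answer: n = 193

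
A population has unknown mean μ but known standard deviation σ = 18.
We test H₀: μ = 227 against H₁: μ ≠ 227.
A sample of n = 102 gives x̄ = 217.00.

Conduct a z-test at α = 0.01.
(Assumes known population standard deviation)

Answer: z = -5.6107, reject H₀

Derivation:
Standard error: SE = σ/√n = 18/√102 = 1.7823
z-statistic: z = (x̄ - μ₀)/SE = (217.00 - 227)/1.7823 = -5.6107
Critical value: ±2.576
p-value < 0.0001
Decision: reject H₀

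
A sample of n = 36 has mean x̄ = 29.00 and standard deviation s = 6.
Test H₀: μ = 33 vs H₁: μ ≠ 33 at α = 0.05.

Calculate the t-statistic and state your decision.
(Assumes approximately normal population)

df = n - 1 = 35
SE = s/√n = 6/√36 = 1.0000
t = (x̄ - μ₀)/SE = (29.00 - 33)/1.0000 = -4.0000
Critical value: t_{0.025,35} = ±2.030
p-value ≈ 0.0003
Decision: reject H₀

Answer: t = -4.0000, reject H₀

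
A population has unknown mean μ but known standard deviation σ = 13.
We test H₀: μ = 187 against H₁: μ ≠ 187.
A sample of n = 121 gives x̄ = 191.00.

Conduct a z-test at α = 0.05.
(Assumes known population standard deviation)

Answer: z = 3.3847, reject H₀

Derivation:
Standard error: SE = σ/√n = 13/√121 = 1.1818
z-statistic: z = (x̄ - μ₀)/SE = (191.00 - 187)/1.1818 = 3.3847
Critical value: ±1.960
p-value = 0.0007
Decision: reject H₀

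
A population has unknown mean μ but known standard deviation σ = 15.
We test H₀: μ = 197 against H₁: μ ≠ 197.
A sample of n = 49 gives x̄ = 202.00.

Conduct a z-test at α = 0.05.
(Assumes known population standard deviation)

Standard error: SE = σ/√n = 15/√49 = 2.1429
z-statistic: z = (x̄ - μ₀)/SE = (202.00 - 197)/2.1429 = 2.3333
Critical value: ±1.960
p-value = 0.0196
Decision: reject H₀

Answer: z = 2.3333, reject H₀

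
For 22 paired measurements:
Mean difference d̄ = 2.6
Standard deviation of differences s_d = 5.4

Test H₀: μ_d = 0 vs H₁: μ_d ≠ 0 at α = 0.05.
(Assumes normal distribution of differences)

df = n - 1 = 21
SE = s_d/√n = 5.4/√22 = 1.1513
t = d̄/SE = 2.6/1.1513 = 2.2583
Critical value: t_{0.025,21} = ±2.080
p-value ≈ 0.0347
Decision: reject H₀

Answer: t = 2.2583, reject H₀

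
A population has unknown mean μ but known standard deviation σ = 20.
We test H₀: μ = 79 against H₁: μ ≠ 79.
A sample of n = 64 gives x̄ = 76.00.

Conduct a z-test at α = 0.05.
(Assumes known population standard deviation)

Standard error: SE = σ/√n = 20/√64 = 2.5000
z-statistic: z = (x̄ - μ₀)/SE = (76.00 - 79)/2.5000 = -1.2000
Critical value: ±1.960
p-value = 0.2301
Decision: fail to reject H₀

Answer: z = -1.2000, fail to reject H₀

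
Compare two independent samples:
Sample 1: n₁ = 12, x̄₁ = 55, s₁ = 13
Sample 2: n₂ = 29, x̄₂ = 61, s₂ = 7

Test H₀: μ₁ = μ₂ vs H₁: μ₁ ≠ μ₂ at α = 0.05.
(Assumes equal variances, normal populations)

Pooled variance: s²_p = [11×13² + 28×7²]/(39) = 82.8462
s_p = 9.1020
SE = s_p×√(1/n₁ + 1/n₂) = 9.1020×√(1/12 + 1/29) = 3.1242
t = (x̄₁ - x̄₂)/SE = (55 - 61)/3.1242 = -1.9205
df = 39, t-critical = ±2.023
Decision: fail to reject H₀

Answer: t = -1.9205, fail to reject H₀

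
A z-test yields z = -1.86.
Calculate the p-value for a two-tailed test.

Answer: p-value ≈ 0.0629

Derivation:
For z = -1.86:
p = 2×P(Z > |-1.86|) = 2×(1 - Φ(1.86)) = 0.0629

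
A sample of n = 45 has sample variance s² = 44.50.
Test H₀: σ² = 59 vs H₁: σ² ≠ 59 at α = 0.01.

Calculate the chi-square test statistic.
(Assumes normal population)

df = n - 1 = 44
χ² = (n-1)s²/σ₀² = 44×44.50/59 = 33.1864
Critical values: χ²_{0.995,44} = 23.584, χ²_{0.005,44} = 71.893
Rejection region: χ² < 23.584 or χ² > 71.893
Decision: fail to reject H₀

Answer: χ² = 33.1864, fail to reject H₀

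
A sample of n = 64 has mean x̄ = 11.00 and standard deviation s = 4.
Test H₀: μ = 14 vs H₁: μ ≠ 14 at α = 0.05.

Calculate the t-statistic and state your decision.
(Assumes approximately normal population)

Answer: t = -6.0000, reject H₀

Derivation:
df = n - 1 = 63
SE = s/√n = 4/√64 = 0.5000
t = (x̄ - μ₀)/SE = (11.00 - 14)/0.5000 = -6.0000
Critical value: t_{0.025,63} = ±1.998
p-value < 0.0001
Decision: reject H₀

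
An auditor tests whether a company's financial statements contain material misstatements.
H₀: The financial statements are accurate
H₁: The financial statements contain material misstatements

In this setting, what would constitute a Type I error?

A Type I error (probability α) occurs when we reject a true H₀.
A Type II error (probability β) occurs when we fail to reject a false H₀.

Answer: Concluding the statements are misstated when they are actually accurate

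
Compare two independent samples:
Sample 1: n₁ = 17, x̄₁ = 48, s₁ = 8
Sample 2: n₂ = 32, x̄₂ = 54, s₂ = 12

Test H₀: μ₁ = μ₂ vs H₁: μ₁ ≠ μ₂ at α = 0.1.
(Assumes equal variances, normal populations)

Answer: t = -1.8501, reject H₀

Derivation:
Pooled variance: s²_p = [16×8² + 31×12²]/(47) = 116.7660
s_p = 10.8058
SE = s_p×√(1/n₁ + 1/n₂) = 10.8058×√(1/17 + 1/32) = 3.2431
t = (x̄₁ - x̄₂)/SE = (48 - 54)/3.2431 = -1.8501
df = 47, t-critical = ±1.678
Decision: reject H₀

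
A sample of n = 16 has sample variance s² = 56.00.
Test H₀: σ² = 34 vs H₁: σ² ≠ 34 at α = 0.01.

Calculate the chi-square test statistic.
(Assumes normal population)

Answer: χ² = 24.7059, fail to reject H₀

Derivation:
df = n - 1 = 15
χ² = (n-1)s²/σ₀² = 15×56.00/34 = 24.7059
Critical values: χ²_{0.995,15} = 4.601, χ²_{0.005,15} = 32.801
Rejection region: χ² < 4.601 or χ² > 32.801
Decision: fail to reject H₀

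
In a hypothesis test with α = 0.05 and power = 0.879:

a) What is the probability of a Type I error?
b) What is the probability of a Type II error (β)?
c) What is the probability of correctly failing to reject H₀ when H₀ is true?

Answer: a) 0.05, b) 0.121, c) 0.95

Derivation:
a) Type I error probability = α = 0.05
b) Power = P(reject H₀ | H₁ true) = 1 - β = 0.879, so Type II error probability = β = 1 - Power = 0.121
c) P(fail to reject H₀ | H₀ true) = 1 - α = 0.95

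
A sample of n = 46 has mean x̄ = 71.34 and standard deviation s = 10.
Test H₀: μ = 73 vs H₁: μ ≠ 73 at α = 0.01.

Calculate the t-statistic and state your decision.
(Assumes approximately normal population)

Answer: t = -1.1259, fail to reject H₀

Derivation:
df = n - 1 = 45
SE = s/√n = 10/√46 = 1.4744
t = (x̄ - μ₀)/SE = (71.34 - 73)/1.4744 = -1.1259
Critical value: t_{0.005,45} = ±2.690
p-value ≈ 0.2662
Decision: fail to reject H₀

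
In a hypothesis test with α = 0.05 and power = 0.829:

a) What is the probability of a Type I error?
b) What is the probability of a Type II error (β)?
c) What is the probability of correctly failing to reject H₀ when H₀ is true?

Answer: a) 0.05, b) 0.171, c) 0.95

Derivation:
a) Type I error probability = α = 0.05
b) Power = P(reject H₀ | H₁ true) = 1 - β = 0.829, so Type II error probability = β = 1 - Power = 0.171
c) P(fail to reject H₀ | H₀ true) = 1 - α = 0.95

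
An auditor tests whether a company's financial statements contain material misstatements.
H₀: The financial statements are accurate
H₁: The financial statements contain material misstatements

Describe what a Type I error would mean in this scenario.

A Type I error (probability α) occurs when we reject a true H₀.
A Type II error (probability β) occurs when we fail to reject a false H₀.

Answer: Concluding the statements are misstated when they are actually accurate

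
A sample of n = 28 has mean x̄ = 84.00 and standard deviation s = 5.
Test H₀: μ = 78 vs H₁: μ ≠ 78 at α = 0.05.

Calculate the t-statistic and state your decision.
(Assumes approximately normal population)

Answer: t = 6.3499, reject H₀

Derivation:
df = n - 1 = 27
SE = s/√n = 5/√28 = 0.9449
t = (x̄ - μ₀)/SE = (84.00 - 78)/0.9449 = 6.3499
Critical value: t_{0.025,27} = ±2.052
p-value < 0.0001
Decision: reject H₀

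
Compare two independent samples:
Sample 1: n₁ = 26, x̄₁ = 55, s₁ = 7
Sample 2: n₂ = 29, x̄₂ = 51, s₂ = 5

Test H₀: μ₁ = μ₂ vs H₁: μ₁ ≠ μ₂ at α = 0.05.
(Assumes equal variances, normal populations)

Pooled variance: s²_p = [25×7² + 28×5²]/(53) = 36.3208
s_p = 6.0267
SE = s_p×√(1/n₁ + 1/n₂) = 6.0267×√(1/26 + 1/29) = 1.6277
t = (x̄₁ - x̄₂)/SE = (55 - 51)/1.6277 = 2.4575
df = 53, t-critical = ±2.006
Decision: reject H₀

Answer: t = 2.4575, reject H₀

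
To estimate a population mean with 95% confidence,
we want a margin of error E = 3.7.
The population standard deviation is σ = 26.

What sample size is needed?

Answer: n = 190

Derivation:
z_0.025 = 1.960
n = (z×σ/E)² = (1.960×26/3.7)²
n = 189.6948
Round up: n = 190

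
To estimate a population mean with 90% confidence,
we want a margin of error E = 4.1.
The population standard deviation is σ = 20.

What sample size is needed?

Answer: n = 65

Derivation:
z_0.05 = 1.645
n = (z×σ/E)² = (1.645×20/4.1)²
n = 64.3908
Round up: n = 65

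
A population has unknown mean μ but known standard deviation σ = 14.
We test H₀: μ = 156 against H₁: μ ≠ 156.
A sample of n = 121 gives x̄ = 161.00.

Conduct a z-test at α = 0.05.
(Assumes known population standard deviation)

Standard error: SE = σ/√n = 14/√121 = 1.2727
z-statistic: z = (x̄ - μ₀)/SE = (161.00 - 156)/1.2727 = 3.9287
Critical value: ±1.960
p-value = 0.0001
Decision: reject H₀

Answer: z = 3.9287, reject H₀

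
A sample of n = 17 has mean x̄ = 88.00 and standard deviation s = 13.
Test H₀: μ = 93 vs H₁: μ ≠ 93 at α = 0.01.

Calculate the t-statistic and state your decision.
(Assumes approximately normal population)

Answer: t = -1.5858, fail to reject H₀

Derivation:
df = n - 1 = 16
SE = s/√n = 13/√17 = 3.1530
t = (x̄ - μ₀)/SE = (88.00 - 93)/3.1530 = -1.5858
Critical value: t_{0.005,16} = ±2.921
p-value ≈ 0.1323
Decision: fail to reject H₀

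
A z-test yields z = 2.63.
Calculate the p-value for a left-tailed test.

Answer: p-value ≈ 0.9957

Derivation:
For z = 2.63:
p = P(Z < 2.63) = Φ(2.63) = 0.9957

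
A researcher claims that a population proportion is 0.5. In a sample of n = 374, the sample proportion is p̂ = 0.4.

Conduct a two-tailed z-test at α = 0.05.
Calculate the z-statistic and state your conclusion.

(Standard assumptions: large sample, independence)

Answer: z = -3.8679, reject H₀

Derivation:
H₀: p = 0.5, H₁: p ≠ 0.5
Standard error: SE = √(p₀(1-p₀)/n) = √(0.5×0.5/374) = 0.025854
z-statistic: z = (p̂ - p₀)/SE = (0.4 - 0.5)/0.025854 = -3.8679
Critical value: z_0.025 = ±1.960
p-value = 0.0001
Decision: reject H₀ at α = 0.05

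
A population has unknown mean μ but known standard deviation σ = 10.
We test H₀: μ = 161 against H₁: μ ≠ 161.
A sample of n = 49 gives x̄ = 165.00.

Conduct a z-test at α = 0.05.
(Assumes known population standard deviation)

Answer: z = 2.7999, reject H₀

Derivation:
Standard error: SE = σ/√n = 10/√49 = 1.4286
z-statistic: z = (x̄ - μ₀)/SE = (165.00 - 161)/1.4286 = 2.7999
Critical value: ±1.960
p-value = 0.0051
Decision: reject H₀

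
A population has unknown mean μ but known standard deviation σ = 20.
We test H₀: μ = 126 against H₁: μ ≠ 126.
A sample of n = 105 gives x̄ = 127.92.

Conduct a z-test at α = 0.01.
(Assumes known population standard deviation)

Answer: z = 0.9837, fail to reject H₀

Derivation:
Standard error: SE = σ/√n = 20/√105 = 1.9518
z-statistic: z = (x̄ - μ₀)/SE = (127.92 - 126)/1.9518 = 0.9837
Critical value: ±2.576
p-value = 0.3253
Decision: fail to reject H₀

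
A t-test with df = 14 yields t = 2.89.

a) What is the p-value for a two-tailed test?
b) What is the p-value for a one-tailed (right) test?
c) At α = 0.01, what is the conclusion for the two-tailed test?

Using t-distribution with df = 14:
a) Two-tailed: p = 2×P(T > 2.89) = 0.0119
b) One-tailed: p = P(T > 2.89) = 0.0059
c) 0.0119 ≥ 0.01, fail to reject H₀

Answer: a) 0.0119, b) 0.0059, c) fail to reject H₀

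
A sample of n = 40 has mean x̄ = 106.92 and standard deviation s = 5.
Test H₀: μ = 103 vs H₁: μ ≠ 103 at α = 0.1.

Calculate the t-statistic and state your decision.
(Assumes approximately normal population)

df = n - 1 = 39
SE = s/√n = 5/√40 = 0.7906
t = (x̄ - μ₀)/SE = (106.92 - 103)/0.7906 = 4.9583
Critical value: t_{0.05,39} = ±1.685
p-value < 0.0001
Decision: reject H₀

Answer: t = 4.9583, reject H₀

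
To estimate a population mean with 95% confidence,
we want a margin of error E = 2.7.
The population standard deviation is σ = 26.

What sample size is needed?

Answer: n = 357

Derivation:
z_0.025 = 1.960
n = (z×σ/E)² = (1.960×26/2.7)²
n = 356.2307
Round up: n = 357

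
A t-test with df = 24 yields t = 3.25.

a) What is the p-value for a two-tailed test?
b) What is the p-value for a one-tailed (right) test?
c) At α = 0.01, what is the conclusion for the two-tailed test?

Answer: a) 0.0034, b) 0.0017, c) reject H₀

Derivation:
Using t-distribution with df = 24:
a) Two-tailed: p = 2×P(T > 3.25) = 0.0034
b) One-tailed: p = P(T > 3.25) = 0.0017
c) 0.0034 < 0.01, reject H₀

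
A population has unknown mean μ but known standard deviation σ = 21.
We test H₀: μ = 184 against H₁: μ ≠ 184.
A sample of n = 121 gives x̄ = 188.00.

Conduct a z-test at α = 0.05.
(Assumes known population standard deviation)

Standard error: SE = σ/√n = 21/√121 = 1.9091
z-statistic: z = (x̄ - μ₀)/SE = (188.00 - 184)/1.9091 = 2.0952
Critical value: ±1.960
p-value = 0.0362
Decision: reject H₀

Answer: z = 2.0952, reject H₀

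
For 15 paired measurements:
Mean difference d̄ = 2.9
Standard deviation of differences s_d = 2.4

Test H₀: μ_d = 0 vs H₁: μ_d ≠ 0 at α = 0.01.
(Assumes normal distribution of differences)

df = n - 1 = 14
SE = s_d/√n = 2.4/√15 = 0.6197
t = d̄/SE = 2.9/0.6197 = 4.6797
Critical value: t_{0.005,14} = ±2.977
p-value ≈ 0.0004
Decision: reject H₀

Answer: t = 4.6797, reject H₀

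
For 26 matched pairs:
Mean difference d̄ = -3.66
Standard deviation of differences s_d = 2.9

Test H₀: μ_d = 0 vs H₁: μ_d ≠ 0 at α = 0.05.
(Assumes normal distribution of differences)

df = n - 1 = 25
SE = s_d/√n = 2.9/√26 = 0.5687
t = d̄/SE = -3.66/0.5687 = -6.4357
Critical value: t_{0.025,25} = ±2.060
p-value < 0.0001
Decision: reject H₀

Answer: t = -6.4357, reject H₀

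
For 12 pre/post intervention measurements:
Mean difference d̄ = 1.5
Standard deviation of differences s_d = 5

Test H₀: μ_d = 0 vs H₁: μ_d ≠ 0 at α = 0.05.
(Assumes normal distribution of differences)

df = n - 1 = 11
SE = s_d/√n = 5/√12 = 1.4434
t = d̄/SE = 1.5/1.4434 = 1.0392
Critical value: t_{0.025,11} = ±2.201
p-value ≈ 0.3210
Decision: fail to reject H₀

Answer: t = 1.0392, fail to reject H₀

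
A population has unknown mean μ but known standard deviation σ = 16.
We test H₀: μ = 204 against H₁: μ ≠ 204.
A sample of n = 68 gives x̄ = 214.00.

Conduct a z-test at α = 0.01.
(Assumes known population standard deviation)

Standard error: SE = σ/√n = 16/√68 = 1.9403
z-statistic: z = (x̄ - μ₀)/SE = (214.00 - 204)/1.9403 = 5.1538
Critical value: ±2.576
p-value < 0.0001
Decision: reject H₀

Answer: z = 5.1538, reject H₀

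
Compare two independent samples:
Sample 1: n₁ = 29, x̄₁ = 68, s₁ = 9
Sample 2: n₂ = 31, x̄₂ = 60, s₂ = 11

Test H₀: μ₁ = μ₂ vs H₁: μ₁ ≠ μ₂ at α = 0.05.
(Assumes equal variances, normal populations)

Pooled variance: s²_p = [28×9² + 30×11²]/(58) = 101.6897
s_p = 10.0841
SE = s_p×√(1/n₁ + 1/n₂) = 10.0841×√(1/29 + 1/31) = 2.6052
t = (x̄₁ - x̄₂)/SE = (68 - 60)/2.6052 = 3.0708
df = 58, t-critical = ±2.002
Decision: reject H₀

Answer: t = 3.0708, reject H₀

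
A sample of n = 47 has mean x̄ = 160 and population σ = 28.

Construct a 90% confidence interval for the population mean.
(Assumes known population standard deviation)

Answer: (153.2815, 166.7185)

Derivation:
Confidence level: 90%, α = 0.1
z_0.05 = 1.645
SE = σ/√n = 28/√47 = 4.0842
Margin of error = 1.645 × 4.0842 = 6.7185
CI: x̄ ± margin = 160 ± 6.7185
CI: (153.2815, 166.7185)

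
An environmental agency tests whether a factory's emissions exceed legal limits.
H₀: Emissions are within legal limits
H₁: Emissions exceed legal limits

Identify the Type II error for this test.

A Type I error (probability α) occurs when we reject a true H₀.
A Type II error (probability β) occurs when we fail to reject a false H₀.

Answer: Failing to cite a factory whose emissions actually exceed the limit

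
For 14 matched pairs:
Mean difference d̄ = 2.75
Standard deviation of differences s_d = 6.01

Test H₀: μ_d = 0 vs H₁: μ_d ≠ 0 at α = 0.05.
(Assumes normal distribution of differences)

Answer: t = 1.7121, fail to reject H₀

Derivation:
df = n - 1 = 13
SE = s_d/√n = 6.01/√14 = 1.6062
t = d̄/SE = 2.75/1.6062 = 1.7121
Critical value: t_{0.025,13} = ±2.160
p-value ≈ 0.1106
Decision: fail to reject H₀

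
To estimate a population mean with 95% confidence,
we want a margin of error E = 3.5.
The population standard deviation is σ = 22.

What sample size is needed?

Answer: n = 152

Derivation:
z_0.025 = 1.960
n = (z×σ/E)² = (1.960×22/3.5)²
n = 151.7824
Round up: n = 152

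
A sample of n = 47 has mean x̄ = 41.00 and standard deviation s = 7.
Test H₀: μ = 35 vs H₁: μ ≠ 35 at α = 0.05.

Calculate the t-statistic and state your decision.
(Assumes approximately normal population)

df = n - 1 = 46
SE = s/√n = 7/√47 = 1.0211
t = (x̄ - μ₀)/SE = (41.00 - 35)/1.0211 = 5.8760
Critical value: t_{0.025,46} = ±2.013
p-value < 0.0001
Decision: reject H₀

Answer: t = 5.8760, reject H₀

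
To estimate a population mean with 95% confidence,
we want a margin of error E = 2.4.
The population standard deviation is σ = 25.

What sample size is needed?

Answer: n = 417

Derivation:
z_0.025 = 1.960
n = (z×σ/E)² = (1.960×25/2.4)²
n = 416.8403
Round up: n = 417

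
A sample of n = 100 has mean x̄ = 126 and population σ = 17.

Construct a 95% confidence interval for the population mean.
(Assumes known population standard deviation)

Answer: (122.6680, 129.3320)

Derivation:
Confidence level: 95%, α = 0.05
z_0.025 = 1.960
SE = σ/√n = 17/√100 = 1.7000
Margin of error = 1.960 × 1.7000 = 3.3320
CI: x̄ ± margin = 126 ± 3.3320
CI: (122.6680, 129.3320)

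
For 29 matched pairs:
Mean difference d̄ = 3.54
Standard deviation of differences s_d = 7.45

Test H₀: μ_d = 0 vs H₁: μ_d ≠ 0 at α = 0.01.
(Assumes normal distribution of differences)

Answer: t = 2.5589, fail to reject H₀

Derivation:
df = n - 1 = 28
SE = s_d/√n = 7.45/√29 = 1.3834
t = d̄/SE = 3.54/1.3834 = 2.5589
Critical value: t_{0.005,28} = ±2.763
p-value ≈ 0.0162
Decision: fail to reject H₀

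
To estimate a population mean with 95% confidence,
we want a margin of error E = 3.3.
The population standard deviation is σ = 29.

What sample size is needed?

Answer: n = 297

Derivation:
z_0.025 = 1.960
n = (z×σ/E)² = (1.960×29/3.3)²
n = 296.6745
Round up: n = 297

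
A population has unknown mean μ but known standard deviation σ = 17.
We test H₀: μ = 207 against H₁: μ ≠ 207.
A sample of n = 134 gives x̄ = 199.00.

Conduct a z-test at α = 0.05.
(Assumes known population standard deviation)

Answer: z = -5.4474, reject H₀

Derivation:
Standard error: SE = σ/√n = 17/√134 = 1.4686
z-statistic: z = (x̄ - μ₀)/SE = (199.00 - 207)/1.4686 = -5.4474
Critical value: ±1.960
p-value < 0.0001
Decision: reject H₀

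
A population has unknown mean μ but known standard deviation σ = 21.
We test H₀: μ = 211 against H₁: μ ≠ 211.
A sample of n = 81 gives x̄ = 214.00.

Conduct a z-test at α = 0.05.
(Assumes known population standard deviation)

Standard error: SE = σ/√n = 21/√81 = 2.3333
z-statistic: z = (x̄ - μ₀)/SE = (214.00 - 211)/2.3333 = 1.2857
Critical value: ±1.960
p-value = 0.1985
Decision: fail to reject H₀

Answer: z = 1.2857, fail to reject H₀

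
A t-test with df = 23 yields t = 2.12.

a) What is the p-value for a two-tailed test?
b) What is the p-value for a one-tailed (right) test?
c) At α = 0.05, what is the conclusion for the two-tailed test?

Using t-distribution with df = 23:
a) Two-tailed: p = 2×P(T > 2.12) = 0.0450
b) One-tailed: p = P(T > 2.12) = 0.0225
c) 0.0450 < 0.05, reject H₀

Answer: a) 0.0450, b) 0.0225, c) reject H₀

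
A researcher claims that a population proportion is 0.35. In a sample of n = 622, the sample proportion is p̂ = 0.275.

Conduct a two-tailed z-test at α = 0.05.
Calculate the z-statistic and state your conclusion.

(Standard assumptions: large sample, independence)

Answer: z = -3.9216, reject H₀

Derivation:
H₀: p = 0.35, H₁: p ≠ 0.35
Standard error: SE = √(p₀(1-p₀)/n) = √(0.35×0.65/622) = 0.019125
z-statistic: z = (p̂ - p₀)/SE = (0.275 - 0.35)/0.019125 = -3.9216
Critical value: z_0.025 = ±1.960
p-value = 0.0001
Decision: reject H₀ at α = 0.05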